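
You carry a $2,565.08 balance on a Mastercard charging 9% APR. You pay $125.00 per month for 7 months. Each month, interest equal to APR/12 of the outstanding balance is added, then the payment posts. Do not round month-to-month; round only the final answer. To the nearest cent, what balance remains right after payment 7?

Monthly rate r = 9%/12 = 0.75% = 0.0075.
Each month: B ← B·(1+r) − $125.00.
Month 1: interest $19.24; balance after payment $2,459.32.
Month 2: interest $18.44; balance after payment $2,352.76.
Month 3: interest $17.65; balance after payment $2,245.41.
Month 4: interest $16.84; balance after payment $2,137.25.
Month 5: interest $16.03; balance after payment $2,028.28.
Month 6: interest $15.21; balance after payment $1,918.49.
Month 7: interest $14.39; balance after payment $1,807.88.

$1,807.88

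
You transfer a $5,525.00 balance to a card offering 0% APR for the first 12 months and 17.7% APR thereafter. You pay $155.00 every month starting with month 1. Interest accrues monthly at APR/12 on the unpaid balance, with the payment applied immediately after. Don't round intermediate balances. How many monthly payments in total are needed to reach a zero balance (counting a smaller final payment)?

42 payments

Promo months 1–12 at r₀ = 0%/12 = 0; months 13+ at r₁ = 17.7%/12 = 0.01475.
After month 12 (no interest yet): B = $5,525.00 − 12·$155.00 = $3,665.00.
Then at r₁ with $155.00/mo: n₂ = −ln(1 − r₁·B/P)/ln(1+r₁) ≈ 29.29 → 30 more payments.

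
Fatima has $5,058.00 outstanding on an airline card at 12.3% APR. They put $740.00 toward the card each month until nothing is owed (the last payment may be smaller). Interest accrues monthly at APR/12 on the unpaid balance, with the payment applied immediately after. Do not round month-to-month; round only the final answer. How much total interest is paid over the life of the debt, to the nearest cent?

$213.15

Monthly rate r = 12.3%/12 = 1.025% = 0.01025.
Payoff takes n = ⌈−ln(1 − rB₀/P)/ln(1+r)⌉ = ⌈7.123⌉ = 8 payments; the last is $91.15.
Total paid = 7·$740.00 + $91.15 = $5,271.15.
Total interest = total paid − principal = $5,271.15 − $5,058.00 = $213.15.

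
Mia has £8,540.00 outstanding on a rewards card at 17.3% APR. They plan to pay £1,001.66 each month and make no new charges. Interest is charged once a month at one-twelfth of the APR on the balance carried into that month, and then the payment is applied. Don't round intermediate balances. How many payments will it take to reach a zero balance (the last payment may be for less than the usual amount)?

10 months

Monthly rate r = 17.3%/12 = 1.44167% = 0.0144167.
Recurrence: B ← B·(1+r) − £1,001.66.
Month 1: interest £123.12; balance after payment £7,661.46.
Month 2: interest £110.45; balance after payment £6,770.25.
Closed form: n = −ln(1 − rB₀/P)/ln(1+r) = −ln(0.87709)/ln(1.01442) ≈ 9.163, so the balance reaches zero during payment 10.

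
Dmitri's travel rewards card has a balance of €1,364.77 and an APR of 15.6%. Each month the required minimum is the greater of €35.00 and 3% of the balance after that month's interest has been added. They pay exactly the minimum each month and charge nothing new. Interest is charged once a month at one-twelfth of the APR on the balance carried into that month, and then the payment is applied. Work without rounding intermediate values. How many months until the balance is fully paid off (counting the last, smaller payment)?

53 months

Monthly rate r = 15.6%/12 = 1.3% = 0.013.
While 3% of the post-interest balance exceeds €35.00, each month B ← (B·(1+r))·(1 − 0.03), i.e. B shrinks by the factor (1+r)·0.97 = 0.98261.
This holds for months 1–10. Entering month 11 the balance is €1,145.17; 3% of the post-interest balance is now below €35.00, so the flat €35.00 minimum applies from here.
From month 11 a fixed €35.00 at rate r clears €1,145.17 in 43 more payments. Total: 10 + 43 = 53 months.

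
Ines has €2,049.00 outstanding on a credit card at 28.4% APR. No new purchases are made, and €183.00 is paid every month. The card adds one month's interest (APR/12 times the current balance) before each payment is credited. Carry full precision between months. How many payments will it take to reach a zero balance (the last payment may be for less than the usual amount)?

Monthly rate r = 28.4%/12 = 2.36667% = 0.0236667.
Recurrence: B ← B·(1+r) − €183.00.
Month 1: interest €48.49; balance after payment €1,914.49.
Month 2: interest €45.31; balance after payment €1,776.80.
Closed form: n = −ln(1 − rB₀/P)/ln(1+r) = −ln(0.73501)/ln(1.02367) ≈ 13.162, so the balance reaches zero during payment 14.

14 months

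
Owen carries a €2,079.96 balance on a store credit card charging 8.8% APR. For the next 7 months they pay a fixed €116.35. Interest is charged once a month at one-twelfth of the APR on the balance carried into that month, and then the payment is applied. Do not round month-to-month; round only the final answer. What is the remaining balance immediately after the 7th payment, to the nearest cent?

Monthly rate r = 8.8%/12 = 0.733333% = 0.00733333.
Each month: B ← B·(1+r) − €116.35.
Month 1: interest €15.25; balance after payment €1,978.86.
Month 2: interest €14.51; balance after payment €1,877.02.
Month 3: interest €13.76; balance after payment €1,774.44.
Month 4: interest €13.01; balance after payment €1,671.10.
Month 5: interest €12.25; balance after payment €1,567.01.
Month 6: interest €11.49; balance after payment €1,462.15.
Month 7: interest €10.72; balance after payment €1,356.52.

€1,356.52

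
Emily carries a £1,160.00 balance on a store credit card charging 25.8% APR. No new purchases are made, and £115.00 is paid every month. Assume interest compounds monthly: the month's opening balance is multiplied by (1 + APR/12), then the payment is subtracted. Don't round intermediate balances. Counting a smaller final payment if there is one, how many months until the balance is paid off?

Monthly rate r = 25.8%/12 = 2.15% = 0.0215.
Recurrence: B ← B·(1+r) − £115.00.
Month 1: interest £24.94; balance after payment £1,069.94.
Month 2: interest £23.00; balance after payment £977.94.
Closed form: n = −ln(1 − rB₀/P)/ln(1+r) = −ln(0.78313)/ln(1.0215) ≈ 11.492, so the balance reaches zero during payment 12.

12 months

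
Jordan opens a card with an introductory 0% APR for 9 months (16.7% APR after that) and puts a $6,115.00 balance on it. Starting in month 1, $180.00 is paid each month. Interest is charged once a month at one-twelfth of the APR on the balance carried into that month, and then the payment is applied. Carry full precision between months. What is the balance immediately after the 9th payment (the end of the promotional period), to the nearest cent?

$4,495.00

Promo months 1–9 at r₀ = 0%/12 = 0; months 10+ at r₁ = 16.7%/12 = 0.0139167.
After month 9 (no interest yet): B = $6,115.00 − 9·$180.00 = $4,495.00.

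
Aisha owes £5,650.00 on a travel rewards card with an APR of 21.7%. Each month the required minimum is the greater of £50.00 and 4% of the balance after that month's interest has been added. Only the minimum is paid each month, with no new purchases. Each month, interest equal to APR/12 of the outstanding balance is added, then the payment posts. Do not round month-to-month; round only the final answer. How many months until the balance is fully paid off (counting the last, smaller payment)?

100 months

Monthly rate r = 21.7%/12 = 1.80833% = 0.0180833.
While 4% of the post-interest balance exceeds £50.00, each month B ← (B·(1+r))·(1 − 0.04), i.e. B shrinks by the factor (1+r)·0.96 = 0.97736.
This holds for months 1–67. Entering month 68 the balance is £1,218.16; 4% of the post-interest balance is now below £50.00, so the flat £50.00 minimum applies from here.
From month 68 a fixed £50.00 at rate r clears £1,218.16 in 33 more payments. Total: 67 + 33 = 100 months.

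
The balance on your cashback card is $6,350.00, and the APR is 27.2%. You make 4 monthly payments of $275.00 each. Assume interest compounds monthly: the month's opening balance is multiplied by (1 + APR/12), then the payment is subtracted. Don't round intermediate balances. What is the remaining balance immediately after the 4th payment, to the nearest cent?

$5,807.64

Monthly rate r = 27.2%/12 = 2.26667% = 0.0226667.
Each month: B ← B·(1+r) − $275.00.
Month 1: interest $143.93; balance after payment $6,218.93.
Month 2: interest $140.96; balance after payment $6,084.90.
Month 3: interest $137.92; balance after payment $5,947.82.
Month 4: interest $134.82; balance after payment $5,807.64.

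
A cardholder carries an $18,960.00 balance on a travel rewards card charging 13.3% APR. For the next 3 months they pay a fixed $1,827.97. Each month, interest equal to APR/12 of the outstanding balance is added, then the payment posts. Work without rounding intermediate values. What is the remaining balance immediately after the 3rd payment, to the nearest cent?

$14,052.52

Monthly rate r = 13.3%/12 = 1.10833% = 0.0110833.
Each month: B ← B·(1+r) − $1,827.97.
Month 1: interest $210.14; balance after payment $17,342.17.
Month 2: interest $192.21; balance after payment $15,706.41.
Month 3: interest $174.08; balance after payment $14,052.52.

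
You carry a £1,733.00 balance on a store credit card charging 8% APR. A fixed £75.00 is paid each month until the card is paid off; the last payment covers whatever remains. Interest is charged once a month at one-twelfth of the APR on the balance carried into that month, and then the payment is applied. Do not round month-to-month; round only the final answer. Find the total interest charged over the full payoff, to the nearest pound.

Monthly rate r = 8%/12 = 0.666667% = 0.00666667.
Payoff takes n = ⌈−ln(1 − rB₀/P)/ln(1+r)⌉ = ⌈25.177⌉ = 26 payments; the last is £13.30.
Total paid = 25·£75.00 + £13.30 = £1,888.30.
Total interest = total paid − principal = £1,888.30 − £1,733.00 = £155.30.

£155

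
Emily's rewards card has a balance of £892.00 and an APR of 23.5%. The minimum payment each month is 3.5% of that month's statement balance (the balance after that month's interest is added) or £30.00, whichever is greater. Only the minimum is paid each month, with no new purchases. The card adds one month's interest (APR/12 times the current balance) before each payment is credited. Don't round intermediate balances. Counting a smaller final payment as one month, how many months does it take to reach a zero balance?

45 months

Monthly rate r = 23.5%/12 = 1.95833% = 0.0195833.
While 3.5% of the post-interest balance exceeds £30.00, each month B ← (B·(1+r))·(1 − 0.035), i.e. B shrinks by the factor (1+r)·0.965 = 0.9839.
This holds for months 1–4. Entering month 5 the balance is £835.92; 3.5% of the post-interest balance is now below £30.00, so the flat £30.00 minimum applies from here.
From month 5 a fixed £30.00 at rate r clears £835.92 in 41 more payments. Total: 4 + 41 = 45 months.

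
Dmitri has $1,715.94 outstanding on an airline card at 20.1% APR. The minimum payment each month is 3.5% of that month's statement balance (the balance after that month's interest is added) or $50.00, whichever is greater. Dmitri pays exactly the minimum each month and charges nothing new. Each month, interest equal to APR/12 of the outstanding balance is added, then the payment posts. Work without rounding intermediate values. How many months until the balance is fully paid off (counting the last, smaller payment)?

Monthly rate r = 20.1%/12 = 1.675% = 0.01675.
While 3.5% of the post-interest balance exceeds $50.00, each month B ← (B·(1+r))·(1 − 0.035), i.e. B shrinks by the factor (1+r)·0.965 = 0.98116.
This holds for months 1–11. Entering month 12 the balance is $1,392.06; 3.5% of the post-interest balance is now below $50.00, so the flat $50.00 minimum applies from here.
From month 12 a fixed $50.00 at rate r clears $1,392.06 in 38 more payments. Total: 11 + 38 = 49 months.

49 months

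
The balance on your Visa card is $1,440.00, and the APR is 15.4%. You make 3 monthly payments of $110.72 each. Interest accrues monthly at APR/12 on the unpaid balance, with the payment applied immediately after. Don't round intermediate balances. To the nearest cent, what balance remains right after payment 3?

Monthly rate r = 15.4%/12 = 1.28333% = 0.0128333.
Each month: B ← B·(1+r) − $110.72.
Month 1: interest $18.48; balance after payment $1,347.76.
Month 2: interest $17.30; balance after payment $1,254.34.
Month 3: interest $16.10; balance after payment $1,159.71.

$1,159.71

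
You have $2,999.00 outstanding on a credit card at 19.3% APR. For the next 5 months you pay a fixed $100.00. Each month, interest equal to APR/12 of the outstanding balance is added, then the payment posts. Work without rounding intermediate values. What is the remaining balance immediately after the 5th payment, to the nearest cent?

Monthly rate r = 19.3%/12 = 1.60833% = 0.0160833.
Each month: B ← B·(1+r) − $100.00.
Month 1: interest $48.23; balance after payment $2,947.23.
Month 2: interest $47.40; balance after payment $2,894.64.
Month 3: interest $46.56; balance after payment $2,841.19.
Month 4: interest $45.70; balance after payment $2,786.89.
Month 5: interest $44.82; balance after payment $2,731.71.

$2,731.71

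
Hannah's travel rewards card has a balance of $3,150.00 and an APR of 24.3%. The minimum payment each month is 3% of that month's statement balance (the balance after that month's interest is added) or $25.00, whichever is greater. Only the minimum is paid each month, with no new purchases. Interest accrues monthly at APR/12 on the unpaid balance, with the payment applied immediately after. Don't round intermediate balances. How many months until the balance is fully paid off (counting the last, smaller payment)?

Monthly rate r = 24.3%/12 = 2.025% = 0.02025.
While 3% of the post-interest balance exceeds $25.00, each month B ← (B·(1+r))·(1 − 0.03), i.e. B shrinks by the factor (1+r)·0.97 = 0.98964.
This holds for months 1–130. Entering month 131 the balance is $813.76; 3% of the post-interest balance is now below $25.00, so the flat $25.00 minimum applies from here.
From month 131 a fixed $25.00 at rate r clears $813.76 in 54 more payments. Total: 130 + 54 = 184 months.

184 months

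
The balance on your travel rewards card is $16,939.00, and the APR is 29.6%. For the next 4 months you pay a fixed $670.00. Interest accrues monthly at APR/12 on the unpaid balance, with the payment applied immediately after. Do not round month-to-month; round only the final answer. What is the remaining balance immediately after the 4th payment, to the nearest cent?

Monthly rate r = 29.6%/12 = 2.46667% = 0.0246667.
Each month: B ← B·(1+r) − $670.00.
Month 1: interest $417.83; balance after payment $16,686.83.
Month 2: interest $411.61; balance after payment $16,428.44.
Month 3: interest $405.23; balance after payment $16,163.67.
Month 4: interest $398.70; balance after payment $15,892.38.

$15,892.38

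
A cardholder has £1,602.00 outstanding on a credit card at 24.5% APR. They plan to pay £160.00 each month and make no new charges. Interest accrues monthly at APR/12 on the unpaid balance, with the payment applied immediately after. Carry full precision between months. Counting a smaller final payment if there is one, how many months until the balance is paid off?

Monthly rate r = 24.5%/12 = 2.04167% = 0.0204167.
Recurrence: B ← B·(1+r) − £160.00.
Month 1: interest £32.71; balance after payment £1,474.71.
Month 2: interest £30.11; balance after payment £1,344.82.
Closed form: n = −ln(1 − rB₀/P)/ln(1+r) = −ln(0.79558)/ln(1.02042) ≈ 11.315, so the balance reaches zero during payment 12.

12 payments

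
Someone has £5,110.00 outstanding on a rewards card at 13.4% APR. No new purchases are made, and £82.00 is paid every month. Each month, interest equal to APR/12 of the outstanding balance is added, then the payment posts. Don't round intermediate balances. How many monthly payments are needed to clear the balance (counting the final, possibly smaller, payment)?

Monthly rate r = 13.4%/12 = 1.11667% = 0.0111667.
Recurrence: B ← B·(1+r) − £82.00.
Month 1: interest £57.06; balance after payment £5,085.06.
Month 2: interest £56.78; balance after payment £5,059.84.
Closed form: n = −ln(1 − rB₀/P)/ln(1+r) = −ln(0.30413)/ln(1.01117) ≈ 107.189, so the balance reaches zero during payment 108.

108 months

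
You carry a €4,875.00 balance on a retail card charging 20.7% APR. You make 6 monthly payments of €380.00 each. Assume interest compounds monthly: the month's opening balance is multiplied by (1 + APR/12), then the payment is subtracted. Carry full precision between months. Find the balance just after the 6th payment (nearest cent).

Monthly rate r = 20.7%/12 = 1.725% = 0.01725.
Each month: B ← B·(1+r) − €380.00.
Month 1: interest €84.09; balance after payment €4,579.09.
Month 2: interest €78.99; balance after payment €4,278.08.
Month 3: interest €73.80; balance after payment €3,971.88.
Month 4: interest €68.51; balance after payment €3,660.39.
Month 5: interest €63.14; balance after payment €3,343.54.
Month 6: interest €57.68; balance after payment €3,021.21.

€3,021.21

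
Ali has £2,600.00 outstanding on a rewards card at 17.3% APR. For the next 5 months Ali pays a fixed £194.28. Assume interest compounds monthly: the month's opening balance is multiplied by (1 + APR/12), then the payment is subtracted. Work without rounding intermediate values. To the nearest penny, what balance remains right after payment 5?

Monthly rate r = 17.3%/12 = 1.44167% = 0.0144167.
Each month: B ← B·(1+r) − £194.28.
Month 1: interest £37.48; balance after payment £2,443.20.
Month 2: interest £35.22; balance after payment £2,284.15.
Month 3: interest £32.93; balance after payment £2,122.80.
Month 4: interest £30.60; balance after payment £1,959.12.
Month 5: interest £28.24; balance after payment £1,793.08.

£1,793.08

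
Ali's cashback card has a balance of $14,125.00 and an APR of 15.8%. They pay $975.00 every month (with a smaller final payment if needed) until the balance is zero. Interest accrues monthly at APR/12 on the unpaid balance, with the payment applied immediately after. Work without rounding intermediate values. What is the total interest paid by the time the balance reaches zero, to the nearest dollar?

Monthly rate r = 15.8%/12 = 1.31667% = 0.0131667.
Payoff takes n = ⌈−ln(1 − rB₀/P)/ln(1+r)⌉ = ⌈16.180⌉ = 17 payments; the last is $176.32.
Total paid = 16·$975.00 + $176.32 = $15,776.32.
Total interest = total paid − principal = $15,776.32 − $14,125.00 = $1,651.32.

$1,651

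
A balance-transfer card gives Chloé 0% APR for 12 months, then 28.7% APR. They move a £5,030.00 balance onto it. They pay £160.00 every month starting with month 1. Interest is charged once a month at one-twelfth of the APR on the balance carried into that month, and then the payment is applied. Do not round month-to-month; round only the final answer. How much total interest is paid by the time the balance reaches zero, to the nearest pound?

£1,123

Promo months 1–12 at r₀ = 0%/12 = 0; months 13+ at r₁ = 28.7%/12 = 0.0239167.
After month 12 (no interest yet): B = £5,030.00 − 12·£160.00 = £3,110.00.
Then at r₁ with £160.00/mo: n₂ = −ln(1 − r₁·B/P)/ln(1+r₁) ≈ 26.45 → 27 more payments.
Total paid = 38·£160.00 + £73.25 = £6,153.25; interest = £6,153.25 − £5,030.00 = £1,123.25.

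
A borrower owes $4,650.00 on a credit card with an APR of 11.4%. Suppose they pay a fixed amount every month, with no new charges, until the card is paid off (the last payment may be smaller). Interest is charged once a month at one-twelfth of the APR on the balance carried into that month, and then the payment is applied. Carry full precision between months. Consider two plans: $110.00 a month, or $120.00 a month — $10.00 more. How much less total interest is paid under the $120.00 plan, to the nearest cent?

$147.53

Monthly rate r = 11.4%/12 = 0.95% = 0.0095.
At $110.00/mo: n = ⌈−ln(1 − rB₀/P)/ln(1+r)⌉ = 55 payments (last $33.87); total interest = total paid − $4,650.00 = $1,323.87.
At $120.00/mo: 49 payments (last $66.34); total interest $1,176.34.
Interest saved = $1,323.87 − $1,176.34 = $147.53.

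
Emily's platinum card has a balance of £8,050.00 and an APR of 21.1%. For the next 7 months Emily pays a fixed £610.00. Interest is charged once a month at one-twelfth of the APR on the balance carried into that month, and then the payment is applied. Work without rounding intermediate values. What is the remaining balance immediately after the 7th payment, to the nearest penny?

£4,592.68

Monthly rate r = 21.1%/12 = 1.75833% = 0.0175833.
Each month: B ← B·(1+r) − £610.00.
Month 1: interest £141.55; balance after payment £7,581.55.
Month 2: interest £133.31; balance after payment £7,104.85.
Month 3: interest £124.93; balance after payment £6,619.78.
Month 4: interest £116.40; balance after payment £6,126.18.
Month 5: interest £107.72; balance after payment £5,623.90.
Month 6: interest £98.89; balance after payment £5,112.79.
Month 7: interest £89.90; balance after payment £4,592.68.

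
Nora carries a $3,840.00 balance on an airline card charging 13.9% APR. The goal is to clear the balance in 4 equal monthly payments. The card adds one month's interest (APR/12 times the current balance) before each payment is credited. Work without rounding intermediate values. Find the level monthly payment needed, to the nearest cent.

$987.96

Monthly rate r = 13.9%/12 = 1.15833% = 0.0115833.
Level-payment amortization: P = B₀·r / (1 − (1+r)^(−n)) = 3840.00·0.0115833 / (1 − 1.01158^(−4)).
Denominator 1 − (1+r)^(−4) = 0.0450220622.
P = 44.48 / 0.0450220622 ≈ 987.96.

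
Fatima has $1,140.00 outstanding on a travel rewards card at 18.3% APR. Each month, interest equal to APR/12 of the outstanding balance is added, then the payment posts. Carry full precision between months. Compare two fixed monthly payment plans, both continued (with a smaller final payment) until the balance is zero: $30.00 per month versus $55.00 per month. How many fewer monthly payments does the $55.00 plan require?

Monthly rate r = 18.3%/12 = 1.525% = 0.01525.
At $30.00/mo: n = ⌈−ln(1 − rB₀/P)/ln(1+r)⌉ = 58 payments (last $7.22); total interest = total paid − $1,140.00 = $577.22.
At $55.00/mo: 26 payments (last $5.70); total interest $240.70.
Payments saved = 58 − 26 = 32.

32 fewer payments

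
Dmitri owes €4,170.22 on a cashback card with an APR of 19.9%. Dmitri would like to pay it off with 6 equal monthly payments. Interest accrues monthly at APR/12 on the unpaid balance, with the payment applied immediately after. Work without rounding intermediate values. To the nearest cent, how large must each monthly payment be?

€735.93

Monthly rate r = 19.9%/12 = 1.65833% = 0.0165833.
Level-payment amortization: P = B₀·r / (1 − (1+r)^(−n)) = 4170.22·0.0165833 / (1 − 1.01658^(−6)).
Denominator 1 − (1+r)^(−6) = 0.0939710214.
P = 69.1561 / 0.0939710214 ≈ 735.93.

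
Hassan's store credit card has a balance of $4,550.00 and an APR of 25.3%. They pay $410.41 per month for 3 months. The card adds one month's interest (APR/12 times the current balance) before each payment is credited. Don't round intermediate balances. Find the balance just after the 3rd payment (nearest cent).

$3,586.53

Monthly rate r = 25.3%/12 = 2.10833% = 0.0210833.
Each month: B ← B·(1+r) − $410.41.
Month 1: interest $95.93; balance after payment $4,235.52.
Month 2: interest $89.30; balance after payment $3,914.41.
Month 3: interest $82.53; balance after payment $3,586.53.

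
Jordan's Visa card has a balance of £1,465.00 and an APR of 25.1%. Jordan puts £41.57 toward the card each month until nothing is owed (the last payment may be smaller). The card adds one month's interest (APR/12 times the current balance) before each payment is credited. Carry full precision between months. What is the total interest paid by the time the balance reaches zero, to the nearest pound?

£1,218

Monthly rate r = 25.1%/12 = 2.09167% = 0.0209167.
Payoff takes n = ⌈−ln(1 − rB₀/P)/ln(1+r)⌉ = ⌈64.545⌉ = 65 payments; the last is £22.75.
Total paid = 64·£41.57 + £22.75 = £2,683.23.
Total interest = total paid − principal = £2,683.23 − £1,465.00 = £1,218.23.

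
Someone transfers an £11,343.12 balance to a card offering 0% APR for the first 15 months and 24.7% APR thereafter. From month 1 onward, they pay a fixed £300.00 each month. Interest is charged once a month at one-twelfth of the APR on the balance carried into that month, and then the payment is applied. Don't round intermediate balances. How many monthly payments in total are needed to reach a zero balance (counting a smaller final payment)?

47 months

Promo months 1–15 at r₀ = 0%/12 = 0; months 16+ at r₁ = 24.7%/12 = 0.0205833.
After month 15 (no interest yet): B = £11,343.12 − 15·£300.00 = £6,843.12.
Then at r₁ with £300.00/mo: n₂ = −ln(1 − r₁·B/P)/ln(1+r₁) ≈ 31.12 → 32 more payments.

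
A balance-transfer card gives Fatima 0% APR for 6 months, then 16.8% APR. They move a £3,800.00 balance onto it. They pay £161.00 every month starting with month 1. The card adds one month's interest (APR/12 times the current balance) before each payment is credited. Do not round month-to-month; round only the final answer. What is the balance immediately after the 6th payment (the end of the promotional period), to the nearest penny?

Promo months 1–6 at r₀ = 0%/12 = 0; months 7+ at r₁ = 16.8%/12 = 0.014.
After month 6 (no interest yet): B = £3,800.00 − 6·£161.00 = £2,834.00.

£2,834.00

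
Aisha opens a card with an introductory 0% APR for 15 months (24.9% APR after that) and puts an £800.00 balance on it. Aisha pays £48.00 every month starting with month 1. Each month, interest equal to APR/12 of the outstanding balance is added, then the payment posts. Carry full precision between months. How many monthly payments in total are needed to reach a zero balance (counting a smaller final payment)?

17 months

Promo months 1–15 at r₀ = 0%/12 = 0; months 16+ at r₁ = 24.9%/12 = 0.02075.
After month 15 (no interest yet): B = £800.00 − 15·£48.00 = £80.00.
Then at r₁ with £48.00/mo: n₂ = −ln(1 − r₁·B/P)/ln(1+r₁) ≈ 1.71 → 2 more payments.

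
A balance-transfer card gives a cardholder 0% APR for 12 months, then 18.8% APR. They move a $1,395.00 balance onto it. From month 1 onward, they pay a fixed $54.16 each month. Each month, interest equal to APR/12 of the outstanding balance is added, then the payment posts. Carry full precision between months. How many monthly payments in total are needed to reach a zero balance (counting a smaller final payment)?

Promo months 1–12 at r₀ = 0%/12 = 0; months 13+ at r₁ = 18.8%/12 = 0.0156667.
After month 12 (no interest yet): B = $1,395.00 − 12·$54.16 = $745.08.
Then at r₁ with $54.16/mo: n₂ = −ln(1 − r₁·B/P)/ln(1+r₁) ≈ 15.62 → 16 more payments.

28 payments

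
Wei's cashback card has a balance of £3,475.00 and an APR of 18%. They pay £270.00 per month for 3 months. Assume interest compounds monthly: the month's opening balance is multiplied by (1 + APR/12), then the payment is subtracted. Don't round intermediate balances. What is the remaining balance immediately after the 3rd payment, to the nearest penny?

Monthly rate r = 18%/12 = 1.5% = 0.015.
Each month: B ← B·(1+r) − £270.00.
Month 1: interest £52.12; balance after payment £3,257.12.
Month 2: interest £48.86; balance after payment £3,035.98.
Month 3: interest £45.54; balance after payment £2,811.52.

£2,811.52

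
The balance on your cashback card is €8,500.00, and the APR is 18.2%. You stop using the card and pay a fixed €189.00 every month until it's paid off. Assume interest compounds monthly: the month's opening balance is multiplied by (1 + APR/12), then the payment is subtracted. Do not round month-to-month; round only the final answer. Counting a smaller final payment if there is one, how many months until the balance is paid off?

77 months

Monthly rate r = 18.2%/12 = 1.51667% = 0.0151667.
Recurrence: B ← B·(1+r) − €189.00.
Month 1: interest €128.92; balance after payment €8,439.92.
Month 2: interest €128.01; balance after payment €8,378.92.
Closed form: n = −ln(1 − rB₀/P)/ln(1+r) = −ln(0.3179)/ln(1.01517) ≈ 76.133, so the balance reaches zero during payment 77.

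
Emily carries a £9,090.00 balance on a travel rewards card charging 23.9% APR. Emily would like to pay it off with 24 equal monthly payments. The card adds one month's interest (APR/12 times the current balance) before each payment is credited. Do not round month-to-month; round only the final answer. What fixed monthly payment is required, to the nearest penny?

£480.14

Monthly rate r = 23.9%/12 = 1.99167% = 0.0199167.
Level-payment amortization: P = B₀·r / (1 − (1+r)^(−n)) = 9090.00·0.0199167 / (1 − 1.01992^(−24)).
Denominator 1 − (1+r)^(−24) = 0.377058204.
P = 181.042 / 0.377058204 ≈ 480.14.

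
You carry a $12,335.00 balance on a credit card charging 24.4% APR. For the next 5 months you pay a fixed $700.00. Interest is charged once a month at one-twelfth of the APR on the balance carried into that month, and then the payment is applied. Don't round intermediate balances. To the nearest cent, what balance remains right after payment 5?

$9,995.85

Monthly rate r = 24.4%/12 = 2.03333% = 0.0203333.
Each month: B ← B·(1+r) − $700.00.
Month 1: interest $250.81; balance after payment $11,885.81.
Month 2: interest $241.68; balance after payment $11,427.49.
Month 3: interest $232.36; balance after payment $10,959.85.
Month 4: interest $222.85; balance after payment $10,482.70.
Month 5: interest $213.15; balance after payment $9,995.85.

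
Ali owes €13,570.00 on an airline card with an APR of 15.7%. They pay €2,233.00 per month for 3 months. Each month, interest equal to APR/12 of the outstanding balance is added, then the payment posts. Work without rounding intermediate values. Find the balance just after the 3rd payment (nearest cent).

€7,322.59

Monthly rate r = 15.7%/12 = 1.30833% = 0.0130833.
Each month: B ← B·(1+r) − €2,233.00.
Month 1: interest €177.54; balance after payment €11,514.54.
Month 2: interest €150.65; balance after payment €9,432.19.
Month 3: interest €123.40; balance after payment €7,322.59.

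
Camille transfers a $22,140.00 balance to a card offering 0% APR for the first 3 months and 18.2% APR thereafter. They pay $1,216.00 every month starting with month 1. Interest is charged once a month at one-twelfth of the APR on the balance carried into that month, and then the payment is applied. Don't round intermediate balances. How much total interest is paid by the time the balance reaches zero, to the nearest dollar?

Promo months 1–3 at r₀ = 0%/12 = 0; months 4+ at r₁ = 18.2%/12 = 0.0151667.
After month 3 (no interest yet): B = $22,140.00 − 3·$1,216.00 = $18,492.00.
Then at r₁ with $1,216.00/mo: n₂ = −ln(1 − r₁·B/P)/ln(1+r₁) ≈ 17.42 → 18 more payments.
Total paid = 20·$1,216.00 + $511.37 = $24,831.37; interest = $24,831.37 − $22,140.00 = $2,691.37.

$2,691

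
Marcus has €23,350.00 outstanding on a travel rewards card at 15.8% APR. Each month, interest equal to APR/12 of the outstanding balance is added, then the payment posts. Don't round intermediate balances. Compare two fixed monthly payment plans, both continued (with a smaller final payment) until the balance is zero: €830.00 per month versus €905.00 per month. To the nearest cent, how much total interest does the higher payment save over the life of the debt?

Monthly rate r = 15.8%/12 = 1.31667% = 0.0131667.
At €830.00/mo: n = ⌈−ln(1 − rB₀/P)/ln(1+r)⌉ = 36 payments (last €309.85); total interest = total paid − €23,350.00 = €6,009.85.
At €905.00/mo: 32 payments (last €663.97); total interest €5,368.97.
Interest saved = €6,009.85 − €5,368.97 = €640.88.

€640.88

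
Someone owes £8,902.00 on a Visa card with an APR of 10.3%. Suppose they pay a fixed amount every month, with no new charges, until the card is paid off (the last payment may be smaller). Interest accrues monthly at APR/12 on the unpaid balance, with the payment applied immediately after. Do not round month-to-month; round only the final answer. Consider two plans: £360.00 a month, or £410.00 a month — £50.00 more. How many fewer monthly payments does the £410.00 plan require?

Monthly rate r = 10.3%/12 = 0.858333% = 0.00858333.
At £360.00/mo: n = ⌈−ln(1 − rB₀/P)/ln(1+r)⌉ = 28 payments (last £329.06); total interest = total paid − £8,902.00 = £1,147.06.
At £410.00/mo: 25 payments (last £53.93); total interest £991.93.
Payments saved = 28 − 25 = 3.

3 fewer payments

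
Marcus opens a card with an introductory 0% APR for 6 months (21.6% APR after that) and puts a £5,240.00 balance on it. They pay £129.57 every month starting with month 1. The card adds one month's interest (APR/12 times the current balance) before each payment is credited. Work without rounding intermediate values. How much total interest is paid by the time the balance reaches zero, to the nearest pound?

Promo months 1–6 at r₀ = 0%/12 = 0; months 7+ at r₁ = 21.6%/12 = 0.018.
After month 6 (no interest yet): B = £5,240.00 − 6·£129.57 = £4,462.58.
Then at r₁ with £129.57/mo: n₂ = −ln(1 − r₁·B/P)/ln(1+r₁) ≈ 54.23 → 55 more payments.
Total paid = 60·£129.57 + £29.89 = £7,804.09; interest = £7,804.09 − £5,240.00 = £2,564.09.

£2,564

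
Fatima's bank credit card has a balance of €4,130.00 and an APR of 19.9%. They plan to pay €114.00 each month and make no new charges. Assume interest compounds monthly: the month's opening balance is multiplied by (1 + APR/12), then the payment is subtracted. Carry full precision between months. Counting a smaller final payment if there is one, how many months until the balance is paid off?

Monthly rate r = 19.9%/12 = 1.65833% = 0.0165833.
Recurrence: B ← B·(1+r) − €114.00.
Month 1: interest €68.49; balance after payment €4,084.49.
Month 2: interest €67.73; balance after payment €4,038.22.
Closed form: n = −ln(1 − rB₀/P)/ln(1+r) = −ln(0.39922)/ln(1.01658) ≈ 55.830, so the balance reaches zero during payment 56.

56 months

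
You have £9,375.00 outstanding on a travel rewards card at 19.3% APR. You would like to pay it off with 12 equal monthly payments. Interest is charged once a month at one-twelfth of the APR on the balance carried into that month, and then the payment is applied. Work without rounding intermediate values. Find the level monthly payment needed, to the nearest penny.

Monthly rate r = 19.3%/12 = 1.60833% = 0.0160833.
Level-payment amortization: P = B₀·r / (1 − (1+r)^(−n)) = 9375.00·0.0160833 / (1 − 1.01608^(−12)).
Denominator 1 − (1+r)^(−12) = 0.17425098.
P = 150.781 / 0.17425098 ≈ 865.31.

£865.31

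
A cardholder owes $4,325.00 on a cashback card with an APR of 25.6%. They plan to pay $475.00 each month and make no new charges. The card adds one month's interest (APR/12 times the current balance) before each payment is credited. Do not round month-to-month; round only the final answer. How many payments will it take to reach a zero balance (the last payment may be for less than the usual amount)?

Monthly rate r = 25.6%/12 = 2.13333% = 0.0213333.
Recurrence: B ← B·(1+r) − $475.00.
Month 1: interest $92.27; balance after payment $3,942.27.
Month 2: interest $84.10; balance after payment $3,551.37.
Closed form: n = −ln(1 − rB₀/P)/ln(1+r) = −ln(0.80575)/ln(1.02133) ≈ 10.231, so the balance reaches zero during payment 11.

11 payments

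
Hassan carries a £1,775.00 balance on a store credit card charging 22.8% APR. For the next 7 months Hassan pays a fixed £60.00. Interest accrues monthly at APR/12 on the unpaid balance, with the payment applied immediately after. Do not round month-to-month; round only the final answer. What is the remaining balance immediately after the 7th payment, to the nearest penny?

£1,580.25

Monthly rate r = 22.8%/12 = 1.9% = 0.019.
Each month: B ← B·(1+r) − £60.00.
Month 1: interest £33.73; balance after payment £1,748.72.
Month 2: interest £33.23; balance after payment £1,721.95.
Month 3: interest £32.72; balance after payment £1,694.67.
Month 4: interest £32.20; balance after payment £1,666.87.
Month 5: interest £31.67; balance after payment £1,638.54.
Month 6: interest £31.13; balance after payment £1,609.67.
Month 7: interest £30.58; balance after payment £1,580.25.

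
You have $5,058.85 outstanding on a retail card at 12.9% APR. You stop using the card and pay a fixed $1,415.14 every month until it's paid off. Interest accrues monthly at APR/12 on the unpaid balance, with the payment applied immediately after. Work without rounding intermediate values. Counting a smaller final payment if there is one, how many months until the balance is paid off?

Monthly rate r = 12.9%/12 = 1.075% = 0.01075.
Recurrence: B ← B·(1+r) − $1,415.14.
Month 1: interest $54.38; balance after payment $3,698.09.
Month 2: interest $39.75; balance after payment $2,322.71.
Month 3: interest $24.97; balance after payment $932.54.
Month 4: interest $10.02; balance after payment $0.00.

4 months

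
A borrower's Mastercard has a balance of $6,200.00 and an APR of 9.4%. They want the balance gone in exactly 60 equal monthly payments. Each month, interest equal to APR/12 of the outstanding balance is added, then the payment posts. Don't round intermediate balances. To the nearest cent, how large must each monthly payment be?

Monthly rate r = 9.4%/12 = 0.783333% = 0.00783333.
Level-payment amortization: P = B₀·r / (1 − (1+r)^(−n)) = 6200.00·0.00783333 / (1 − 1.00783^(−60)).
Denominator 1 − (1+r)^(−60) = 0.373852131.
P = 48.5667 / 0.373852131 ≈ 129.91.

$129.91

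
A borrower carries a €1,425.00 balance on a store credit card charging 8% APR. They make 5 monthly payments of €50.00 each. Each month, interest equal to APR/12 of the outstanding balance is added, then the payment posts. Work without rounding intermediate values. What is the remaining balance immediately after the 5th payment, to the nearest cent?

Monthly rate r = 8%/12 = 0.666667% = 0.00666667.
Each month: B ← B·(1+r) − €50.00.
Month 1: interest €9.50; balance after payment €1,384.50.
Month 2: interest €9.23; balance after payment €1,343.73.
Month 3: interest €8.96; balance after payment €1,302.69.
Month 4: interest €8.68; balance after payment €1,261.37.
Month 5: interest €8.41; balance after payment €1,219.78.

€1,219.78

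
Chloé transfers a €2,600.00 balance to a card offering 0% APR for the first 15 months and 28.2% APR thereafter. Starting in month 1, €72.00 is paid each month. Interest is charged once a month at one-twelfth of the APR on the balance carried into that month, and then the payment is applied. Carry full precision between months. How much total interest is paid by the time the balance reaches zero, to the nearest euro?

Promo months 1–15 at r₀ = 0%/12 = 0; months 16+ at r₁ = 28.2%/12 = 0.0235.
After month 15 (no interest yet): B = €2,600.00 − 15·€72.00 = €1,520.00.
Then at r₁ with €72.00/mo: n₂ = −ln(1 − r₁·B/P)/ln(1+r₁) ≈ 29.51 → 30 more payments.
Total paid = 44·€72.00 + €36.74 = €3,204.74; interest = €3,204.74 − €2,600.00 = €604.74.

€605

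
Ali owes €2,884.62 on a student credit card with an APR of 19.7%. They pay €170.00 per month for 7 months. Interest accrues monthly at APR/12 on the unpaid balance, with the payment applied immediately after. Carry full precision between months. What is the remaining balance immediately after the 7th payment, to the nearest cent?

Monthly rate r = 19.7%/12 = 1.64167% = 0.0164167.
Each month: B ← B·(1+r) − €170.00.
Month 1: interest €47.36; balance after payment €2,761.98.
Month 2: interest €45.34; balance after payment €2,637.32.
Month 3: interest €43.30; balance after payment €2,510.61.
Month 4: interest €41.22; balance after payment €2,381.83.
Month 5: interest €39.10; balance after payment €2,250.93.
Month 6: interest €36.95; balance after payment €2,117.88.
Month 7: interest €34.77; balance after payment €1,982.65.

€1,982.65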